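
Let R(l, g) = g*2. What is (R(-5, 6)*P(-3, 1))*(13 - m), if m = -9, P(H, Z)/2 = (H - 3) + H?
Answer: -4752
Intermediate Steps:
P(H, Z) = -6 + 4*H (P(H, Z) = 2*((H - 3) + H) = 2*((-3 + H) + H) = 2*(-3 + 2*H) = -6 + 4*H)
R(l, g) = 2*g
(R(-5, 6)*P(-3, 1))*(13 - m) = ((2*6)*(-6 + 4*(-3)))*(13 - 1*(-9)) = (12*(-6 - 12))*(13 + 9) = (12*(-18))*22 = -216*22 = -4752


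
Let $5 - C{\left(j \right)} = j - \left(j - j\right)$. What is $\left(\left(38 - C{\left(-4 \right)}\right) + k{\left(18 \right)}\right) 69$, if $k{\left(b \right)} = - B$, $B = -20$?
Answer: $3381$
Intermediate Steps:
$C{\left(j \right)} = 5 - j$ ($C{\left(j \right)} = 5 - \left(j - \left(j - j\right)\right) = 5 - \left(j - 0\right) = 5 - \left(j + 0\right) = 5 - j$)
$k{\left(b \right)} = 20$ ($k{\left(b \right)} = \left(-1\right) \left(-20\right) = 20$)
$\left(\left(38 - C{\left(-4 \right)}\right) + k{\left(18 \right)}\right) 69 = \left(\left(38 - \left(5 - -4\right)\right) + 20\right) 69 = \left(\left(38 - \left(5 + 4\right)\right) + 20\right) 69 = \left(\left(38 - 9\right) + 20\right) 69 = \left(29 + 20\right) 69 = 49 \cdot 69 = 3381$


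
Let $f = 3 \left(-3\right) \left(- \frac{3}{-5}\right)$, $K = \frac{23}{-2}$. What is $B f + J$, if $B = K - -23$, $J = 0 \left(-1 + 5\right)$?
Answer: $- \frac{621}{10} \approx -62.1$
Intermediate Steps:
$K = - \frac{23}{2}$ ($K = 23 \left(- \frac{1}{2}\right) = - \frac{23}{2} \approx -11.5$)
$f = - \frac{27}{5}$ ($f = - 9 \left(\left(-3\right) \left(- \frac{1}{5}\right)\right) = \left(-9\right) \frac{3}{5} = - \frac{27}{5} \approx -5.4$)
$J = 0$ ($J = 0 \cdot 4 = 0$)
$B = \frac{23}{2}$ ($B = - \frac{23}{2} - -23 = - \frac{23}{2} + 23 = \frac{23}{2} \approx 11.5$)
$B f + J = \frac{23}{2} \left(- \frac{27}{5}\right) + 0 = - \frac{621}{10} + 0 = - \frac{621}{10}$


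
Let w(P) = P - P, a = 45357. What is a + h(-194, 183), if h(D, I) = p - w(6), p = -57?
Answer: 45300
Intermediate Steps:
w(P) = 0
h(D, I) = -57 (h(D, I) = -57 - 1*0 = -57 + 0 = -57)
a + h(-194, 183) = 45357 - 57 = 45300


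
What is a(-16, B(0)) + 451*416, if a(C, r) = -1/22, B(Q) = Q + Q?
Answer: 4127551/22 ≈ 1.8762e+5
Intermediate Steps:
B(Q) = 2*Q
a(C, r) = -1/22 (a(C, r) = -1*1/22 = -1/22)
a(-16, B(0)) + 451*416 = -1/22 + 451*416 = -1/22 + 187616 = 4127551/22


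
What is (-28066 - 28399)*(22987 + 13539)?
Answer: -2062440590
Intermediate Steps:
(-28066 - 28399)*(22987 + 13539) = -56465*36526 = -2062440590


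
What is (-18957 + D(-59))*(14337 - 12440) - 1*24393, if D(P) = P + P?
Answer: -36209668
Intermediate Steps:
D(P) = 2*P
(-18957 + D(-59))*(14337 - 12440) - 1*24393 = (-18957 + 2*(-59))*(14337 - 12440) - 1*24393 = (-18957 - 118)*1897 - 24393 = -19075*1897 - 24393 = -36185275 - 24393 = -36209668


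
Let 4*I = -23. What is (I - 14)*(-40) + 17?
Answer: 807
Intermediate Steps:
I = -23/4 (I = (¼)*(-23) = -23/4 ≈ -5.7500)
(I - 14)*(-40) + 17 = (-23/4 - 14)*(-40) + 17 = -79/4*(-40) + 17 = 790 + 17 = 807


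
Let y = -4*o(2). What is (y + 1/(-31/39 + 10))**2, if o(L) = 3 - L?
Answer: 1951609/128881 ≈ 15.143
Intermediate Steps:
y = -4 (y = -4*(3 - 1*2) = -4*(3 - 2) = -4*1 = -4)
(y + 1/(-31/39 + 10))**2 = (-4 + 1/(-31/39 + 10))**2 = (-4 + 1/(359/39))**2 = (-4 + 39/359)**2 = (-1397/359)**2 = 1951609/128881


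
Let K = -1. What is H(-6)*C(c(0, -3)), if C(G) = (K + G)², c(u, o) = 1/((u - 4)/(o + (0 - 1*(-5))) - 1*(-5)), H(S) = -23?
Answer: -92/9 ≈ -10.222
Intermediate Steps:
c(u, o) = 1/(5 + (-4 + u)/(5 + o)) (c(u, o) = 1/((-4 + u)/(o + (0 + 5)) + 5) = 1/((-4 + u)/(o + 5) + 5) = 1/((-4 + u)/(5 + o) + 5) = 1/(5 + (-4 + u)/(5 + o)))
C(G) = (-1 + G)²
H(-6)*C(c(0, -3)) = -23*(-1 + (5 - 3)/(21 + 0 + 5*(-3)))² = -23*(-1 + 2/(21 + 0 - 15))² = -23*(-1 + 2/6)² = -23*(-1 + (⅙)*2)² = -23*(-1 + ⅓)² = -23*(-⅔)² = -23*4/9 = -92/9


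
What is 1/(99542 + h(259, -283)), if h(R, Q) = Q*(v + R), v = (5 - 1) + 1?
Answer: 1/24830 ≈ 4.0274e-5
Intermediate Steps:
v = 5 (v = 4 + 1 = 5)
h(R, Q) = Q*(5 + R)
1/(99542 + h(259, -283)) = 1/(99542 - 283*(5 + 259)) = 1/(99542 - 283*264) = 1/(99542 - 74712) = 1/24830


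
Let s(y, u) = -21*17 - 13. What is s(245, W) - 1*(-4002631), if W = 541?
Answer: 4002261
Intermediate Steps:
s(y, u) = -370 (s(y, u) = -357 - 13 = -370)
s(245, W) - 1*(-4002631) = -370 - 1*(-4002631) = -370 + 4002631 = 4002261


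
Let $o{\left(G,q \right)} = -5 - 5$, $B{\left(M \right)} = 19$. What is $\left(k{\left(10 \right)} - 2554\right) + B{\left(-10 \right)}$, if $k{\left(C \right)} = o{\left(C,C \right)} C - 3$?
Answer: $-2638$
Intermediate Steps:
$o{\left(G,q \right)} = -10$ ($o{\left(G,q \right)} = -5 - 5 = -10$)
$k{\left(C \right)} = -3 - 10 C$ ($k{\left(C \right)} = - 10 C - 3 = -3 - 10 C$)
$\left(k{\left(10 \right)} - 2554\right) + B{\left(-10 \right)} = \left(\left(-3 - 100\right) - 2554\right) + 19 = \left(-103 - 2554\right) + 19 = -2657 + 19 = -2638$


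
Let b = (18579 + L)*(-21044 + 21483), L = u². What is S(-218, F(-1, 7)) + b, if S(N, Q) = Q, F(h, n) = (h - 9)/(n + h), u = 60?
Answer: 29209738/3 ≈ 9.7366e+6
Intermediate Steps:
L = 3600 (L = 60² = 3600)
F(h, n) = (-9 + h)/(h + n)
b = 9736581 (b = (18579 + 3600)*(-21044 + 21483) = 22179*439 = 9736581)
S(-218, F(-1, 7)) + b = (-9 - 1)/(-1 + 7) + 9736581 = -10/6 + 9736581 = (⅙)*(-10) + 9736581 = -5/3 + 9736581 = 29209738/3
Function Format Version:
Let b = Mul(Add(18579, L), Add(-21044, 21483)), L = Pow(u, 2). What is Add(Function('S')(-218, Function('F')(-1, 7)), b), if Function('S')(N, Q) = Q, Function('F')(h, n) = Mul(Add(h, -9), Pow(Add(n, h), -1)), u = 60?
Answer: Rational(29209738, 3) ≈ 9.7366e+6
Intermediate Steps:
L = 3600 (L = Pow(60, 2) = 3600)
Function('F')(h, n) = Mul(Pow(Add(h, n), -1), Add(-9, h)) (Function('F')(h, n) = Mul(Add(-9, h), Pow(Add(h, n), -1)) = Mul(Pow(Add(h, n), -1), Add(-9, h)))
b = 9736581 (b = Mul(Add(18579, 3600), Add(-21044, 21483)) = Mul(22179, 439) = 9736581)
Add(Function('S')(-218, Function('F')(-1, 7)), b) = Add(Mul(Pow(Add(-1, 7), -1), Add(-9, -1)), 9736581) = Add(Mul(Pow(6, -1), -10), 9736581) = Add(Mul(Rational(1, 6), -10), 9736581) = Add(Rational(-5, 3), 9736581) = Rational(29209738, 3)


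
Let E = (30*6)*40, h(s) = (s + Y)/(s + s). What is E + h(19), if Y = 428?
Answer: 274047/38 ≈ 7211.8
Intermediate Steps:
h(s) = (428 + s)/(2*s) (h(s) = (s + 428)/(s + s) = (428 + s)/((2*s)) = (428 + s)*(1/(2*s)) = (428 + s)/(2*s))
E = 7200 (E = 180*40 = 7200)
E + h(19) = 7200 + (1/2)*(428 + 19)/19 = 7200 + (1/2)*(1/19)*447 = 7200 + 447/38 = 274047/38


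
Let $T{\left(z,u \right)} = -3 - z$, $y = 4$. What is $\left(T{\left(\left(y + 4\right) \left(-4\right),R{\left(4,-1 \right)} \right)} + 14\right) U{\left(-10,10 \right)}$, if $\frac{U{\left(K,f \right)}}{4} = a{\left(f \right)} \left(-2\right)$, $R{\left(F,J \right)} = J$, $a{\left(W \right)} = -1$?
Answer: $344$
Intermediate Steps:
$U{\left(K,f \right)} = 8$ ($U{\left(K,f \right)} = 4 \left(\left(-1\right) \left(-2\right)\right) = 4 \cdot 2 = 8$)
$\left(T{\left(\left(y + 4\right) \left(-4\right),R{\left(4,-1 \right)} \right)} + 14\right) U{\left(-10,10 \right)} = \left(\left(-3 - \left(4 + 4\right) \left(-4\right)\right) + 14\right) 8 = \left(\left(-3 - 8 \left(-4\right)\right) + 14\right) 8 = \left(\left(-3 - -32\right) + 14\right) 8 = \left(\left(-3 + 32\right) + 14\right) 8 = \left(29 + 14\right) 8 = 43 \cdot 8 = 344$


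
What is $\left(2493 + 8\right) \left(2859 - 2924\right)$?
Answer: $-162565$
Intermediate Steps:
$\left(2493 + 8\right) \left(2859 - 2924\right) = 2501 \left(-65\right) = -162565$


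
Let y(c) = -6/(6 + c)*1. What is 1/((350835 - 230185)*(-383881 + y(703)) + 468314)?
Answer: -709/32837175728124 ≈ -2.1591e-11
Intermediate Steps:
y(c) = -6/(6 + c)
1/((350835 - 230185)*(-383881 + y(703)) + 468314) = 1/((350835 - 230185)*(-383881 - 6/(6 + 703)) + 468314) = 1/(120650*(-383881 - 6/709) + 468314) = 1/(120650*(-272171635/709) + 468314) = 1/(-32837507762750/709 + 468314) = 1/(-32837175728124/709) = -709/32837175728124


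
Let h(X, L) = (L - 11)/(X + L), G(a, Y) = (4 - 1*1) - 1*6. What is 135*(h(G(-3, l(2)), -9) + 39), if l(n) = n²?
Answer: 5490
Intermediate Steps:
G(a, Y) = -3 (G(a, Y) = (4 - 1) - 6 = 3 - 6 = -3)
h(X, L) = (-11 + L)/(L + X)
135*(h(G(-3, l(2)), -9) + 39) = 135*((-11 - 9)/(-9 - 3) + 39) = 135*(-20/(-12) + 39) = 135*(-1/12*(-20) + 39) = 135*(5/3 + 39) = 135*(122/3) = 5490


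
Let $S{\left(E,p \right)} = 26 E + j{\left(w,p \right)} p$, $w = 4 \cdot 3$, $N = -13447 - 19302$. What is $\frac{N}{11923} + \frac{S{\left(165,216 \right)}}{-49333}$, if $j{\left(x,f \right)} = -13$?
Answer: $- \frac{1633276303}{588197359} \approx -2.7767$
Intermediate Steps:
$N = -32749$
$w = 12$
$S{\left(E,p \right)} = - 13 p + 26 E$ ($S{\left(E,p \right)} = 26 E - 13 p = - 13 p + 26 E$)
$\frac{N}{11923} + \frac{S{\left(165,216 \right)}}{-49333} = - \frac{32749}{11923} + \frac{\left(-13\right) 216 + 26 \cdot 165}{-49333} = \left(-32749\right) \frac{1}{11923} + \left(-2808 + 4290\right) \left(- \frac{1}{49333}\right) = - \frac{32749}{11923} + 1482 \left(- \frac{1}{49333}\right) = - \frac{32749}{11923} - \frac{1482}{49333} = - \frac{1633276303}{588197359}$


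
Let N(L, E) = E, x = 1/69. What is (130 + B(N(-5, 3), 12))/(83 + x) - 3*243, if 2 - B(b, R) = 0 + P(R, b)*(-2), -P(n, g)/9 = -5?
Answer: -2080197/2864 ≈ -726.33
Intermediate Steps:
x = 1/69 ≈ 0.014493
P(n, g) = 45 (P(n, g) = -9*(-5) = 45)
B(b, R) = 92 (B(b, R) = 2 - (0 + 45*(-2)) = 2 - (0 - 90) = 2 - 1*(-90) = 2 + 90 = 92)
(130 + B(N(-5, 3), 12))/(83 + x) - 3*243 = (130 + 92)/(83 + 1/69) - 3*243 = 222/(5728/69) - 729 = 222*(69/5728) - 729 = 7659/2864 - 729 = -2080197/2864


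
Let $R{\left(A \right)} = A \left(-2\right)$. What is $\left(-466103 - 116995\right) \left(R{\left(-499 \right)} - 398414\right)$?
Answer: $231732474768$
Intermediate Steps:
$R{\left(A \right)} = - 2 A$
$\left(-466103 - 116995\right) \left(R{\left(-499 \right)} - 398414\right) = \left(-466103 - 116995\right) \left(\left(-2\right) \left(-499\right) - 398414\right) = - 583098 \left(998 - 398414\right) = \left(-583098\right) \left(-397416\right) = 231732474768$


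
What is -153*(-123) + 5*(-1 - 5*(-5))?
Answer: 18939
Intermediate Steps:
-153*(-123) + 5*(-1 - 5*(-5)) = 18819 + 5*(-1 + 25) = 18819 + 5*24 = 18819 + 120 = 18939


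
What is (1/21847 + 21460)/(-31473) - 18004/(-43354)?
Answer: -3973280573155/14904902108187 ≈ -0.26658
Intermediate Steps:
(1/21847 + 21460)/(-31473) - 18004/(-43354) = (1/21847 + 21460)*(-1/31473) - 18004*(-1/43354) = (468836621/21847)*(-1/31473) + 9002/21677 = -468836621/687590631 + 9002/21677 = -3973280573155/14904902108187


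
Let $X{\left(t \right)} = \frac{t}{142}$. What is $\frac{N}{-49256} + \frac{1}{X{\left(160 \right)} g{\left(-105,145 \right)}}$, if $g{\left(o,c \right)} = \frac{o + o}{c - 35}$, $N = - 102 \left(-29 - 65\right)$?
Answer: $- \frac{145151}{220080} \approx -0.65954$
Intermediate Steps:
$X{\left(t \right)} = \frac{t}{142}$ ($X{\left(t \right)} = t \frac{1}{142} = \frac{t}{142}$)
$N = 9588$ ($N = \left(-102\right) \left(-94\right) = 9588$)
$g{\left(o,c \right)} = \frac{2 o}{-35 + c}$
$\frac{N}{-49256} + \frac{1}{X{\left(160 \right)} g{\left(-105,145 \right)}} = \frac{9588}{-49256} + \frac{1}{\frac{1}{142} \cdot 160 \cdot 2 \left(-105\right) \frac{1}{-35 + 145}} = 9588 \left(- \frac{1}{49256}\right) + \frac{1}{\frac{80}{71} \cdot 2 \left(-105\right) \frac{1}{110}} = - \frac{51}{262} + \frac{71}{80 \cdot 2 \left(-105\right) \frac{1}{110}} = - \frac{51}{262} + \frac{71}{80 \left(- \frac{21}{11}\right)} = - \frac{51}{262} + \frac{71}{80} \left(- \frac{11}{21}\right) = - \frac{51}{262} - \frac{781}{1680} = - \frac{145151}{220080}$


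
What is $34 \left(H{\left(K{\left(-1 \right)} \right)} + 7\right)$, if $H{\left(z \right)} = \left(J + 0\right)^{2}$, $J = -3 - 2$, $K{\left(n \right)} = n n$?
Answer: $1088$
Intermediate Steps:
$K{\left(n \right)} = n^{2}$
$J = -5$ ($J = -3 - 2 = -5$)
$H{\left(z \right)} = 25$ ($H{\left(z \right)} = \left(-5 + 0\right)^{2} = \left(-5\right)^{2} = 25$)
$34 \left(H{\left(K{\left(-1 \right)} \right)} + 7\right) = 34 \left(25 + 7\right) = 34 \cdot 32 = 1088$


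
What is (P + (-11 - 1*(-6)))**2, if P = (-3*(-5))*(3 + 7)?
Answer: 21025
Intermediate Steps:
P = 150 (P = 15*10 = 150)
(P + (-11 - 1*(-6)))**2 = (150 + (-11 - 1*(-6)))**2 = (150 + (-11 + 6))**2 = (150 - 5)**2 = 145**2 = 21025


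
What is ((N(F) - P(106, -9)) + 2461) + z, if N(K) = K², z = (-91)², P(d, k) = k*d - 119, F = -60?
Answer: 15415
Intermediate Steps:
P(d, k) = -119 + d*k (P(d, k) = d*k - 119 = -119 + d*k)
z = 8281
((N(F) - P(106, -9)) + 2461) + z = (((-60)² - (-119 + 106*(-9))) + 2461) + 8281 = ((3600 - (-119 - 954)) + 2461) + 8281 = ((3600 - 1*(-1073)) + 2461) + 8281 = ((3600 + 1073) + 2461) + 8281 = (4673 + 2461) + 8281 = 7134 + 8281 = 15415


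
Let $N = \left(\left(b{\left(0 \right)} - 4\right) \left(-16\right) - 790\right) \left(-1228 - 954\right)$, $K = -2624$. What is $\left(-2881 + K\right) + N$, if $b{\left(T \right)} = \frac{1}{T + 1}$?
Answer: $1613539$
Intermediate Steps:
$b{\left(T \right)} = \frac{1}{1 + T}$
$N = 1619044$ ($N = \left(\left(\frac{1}{1 + 0} - 4\right) \left(-16\right) - 790\right) \left(-1228 - 954\right) = \left(\left(1^{-1} - 4\right) \left(-16\right) - 790\right) \left(-2182\right) = \left(\left(1 - 4\right) \left(-16\right) - 790\right) \left(-2182\right) = \left(\left(-3\right) \left(-16\right) - 790\right) \left(-2182\right) = \left(48 - 790\right) \left(-2182\right) = \left(-742\right) \left(-2182\right) = 1619044$)
$\left(-2881 + K\right) + N = \left(-2881 - 2624\right) + 1619044 = -5505 + 1619044 = 1613539$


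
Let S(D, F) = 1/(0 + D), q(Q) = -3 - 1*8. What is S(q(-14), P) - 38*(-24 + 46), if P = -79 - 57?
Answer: -9197/11 ≈ -836.09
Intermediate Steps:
q(Q) = -11 (q(Q) = -3 - 8 = -11)
P = -136
S(D, F) = 1/D
S(q(-14), P) - 38*(-24 + 46) = 1/(-11) - 38*(-24 + 46) = -1/11 - 38*22 = -1/11 - 1*836 = -1/11 - 836 = -9197/11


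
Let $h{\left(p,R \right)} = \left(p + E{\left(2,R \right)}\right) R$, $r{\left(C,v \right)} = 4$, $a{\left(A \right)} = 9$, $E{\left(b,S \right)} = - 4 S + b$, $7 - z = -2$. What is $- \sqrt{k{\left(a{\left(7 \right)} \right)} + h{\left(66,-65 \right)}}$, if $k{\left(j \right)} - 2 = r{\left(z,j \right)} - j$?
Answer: $- i \sqrt{21323} \approx - 146.02 i$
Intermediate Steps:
$z = 9$ ($z = 7 - -2 = 7 + 2 = 9$)
$E{\left(b,S \right)} = b - 4 S$
$h{\left(p,R \right)} = R \left(2 + p - 4 R\right)$ ($h{\left(p,R \right)} = \left(p - \left(-2 + 4 R\right)\right) R = \left(2 + p - 4 R\right) R = R \left(2 + p - 4 R\right)$)
$k{\left(j \right)} = 6 - j$ ($k{\left(j \right)} = 2 - \left(-4 + j\right) = 6 - j$)
$- \sqrt{k{\left(a{\left(7 \right)} \right)} + h{\left(66,-65 \right)}} = - \sqrt{\left(6 - 9\right) - 65 \left(2 + 66 - -260\right)} = - \sqrt{\left(6 - 9\right) - 65 \left(2 + 66 + 260\right)} = - \sqrt{-3 - 21320} = - \sqrt{-21323} = - i \sqrt{21323}$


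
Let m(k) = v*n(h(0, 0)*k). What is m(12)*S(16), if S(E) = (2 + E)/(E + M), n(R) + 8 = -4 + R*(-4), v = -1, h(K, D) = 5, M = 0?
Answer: 567/2 ≈ 283.50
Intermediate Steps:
n(R) = -12 - 4*R (n(R) = -8 + (-4 + R*(-4)) = -8 + (-4 - 4*R) = -12 - 4*R)
S(E) = (2 + E)/E (S(E) = (2 + E)/(E + 0) = (2 + E)/E)
m(k) = 12 + 20*k (m(k) = -(-12 - 20*k) = 12 + 20*k)
m(12)*S(16) = (12 + 20*12)*((2 + 16)/16) = (12 + 240)*((1/16)*18) = 252*(9/8) = 567/2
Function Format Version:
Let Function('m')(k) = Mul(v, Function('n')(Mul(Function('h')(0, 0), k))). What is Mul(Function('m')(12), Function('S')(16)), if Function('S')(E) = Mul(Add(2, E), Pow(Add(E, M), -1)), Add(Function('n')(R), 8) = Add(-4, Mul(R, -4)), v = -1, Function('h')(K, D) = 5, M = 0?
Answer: Rational(567, 2) ≈ 283.50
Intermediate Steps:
Function('n')(R) = Add(-12, Mul(-4, R)) (Function('n')(R) = Add(-8, Add(-4, Mul(R, -4))) = Add(-8, Add(-4, Mul(-4, R))) = Add(-12, Mul(-4, R)))
Function('S')(E) = Mul(Pow(E, -1), Add(2, E)) (Function('S')(E) = Mul(Add(2, E), Pow(Add(E, 0), -1)) = Mul(Add(2, E), Pow(E, -1)) = Mul(Pow(E, -1), Add(2, E)))
Function('m')(k) = Add(12, Mul(20, k)) (Function('m')(k) = Mul(-1, Add(-12, Mul(-4, Mul(5, k)))) = Mul(-1, Add(-12, Mul(-20, k))) = Add(12, Mul(20, k)))
Mul(Function('m')(12), Function('S')(16)) = Mul(Add(12, Mul(20, 12)), Mul(Pow(16, -1), Add(2, 16))) = Mul(Add(12, 240), Mul(Rational(1, 16), 18)) = Mul(252, Rational(9, 8)) = Rational(567, 2)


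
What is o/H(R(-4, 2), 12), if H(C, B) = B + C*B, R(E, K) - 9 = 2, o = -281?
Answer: -281/144 ≈ -1.9514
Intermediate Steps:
R(E, K) = 11 (R(E, K) = 9 + 2 = 11)
H(C, B) = B + B*C
o/H(R(-4, 2), 12) = -281*1/(12*(1 + 11)) = -281/(12*12) = -281/144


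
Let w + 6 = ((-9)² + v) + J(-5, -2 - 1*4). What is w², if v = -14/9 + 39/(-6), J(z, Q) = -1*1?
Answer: 1408969/324 ≈ 4348.7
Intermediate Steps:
J(z, Q) = -1
v = -145/18 (v = -14*⅑ + 39*(-⅙) = -14/9 - 13/2 = -145/18 ≈ -8.0556)
w = 1187/18 (w = -6 + (((-9)² - 145/18) - 1) = -6 + ((81 - 145/18) - 1) = -6 + (1313/18 - 1) = -6 + 1295/18 = 1187/18 ≈ 65.944)
w² = (1187/18)² = 1408969/324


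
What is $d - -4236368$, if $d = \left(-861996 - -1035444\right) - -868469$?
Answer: $5278285$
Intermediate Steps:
$d = 1041917$ ($d = \left(-861996 + 1035444\right) + 868469 = 173448 + 868469 = 1041917$)
$d - -4236368 = 1041917 - -4236368 = 1041917 + 4236368 = 5278285$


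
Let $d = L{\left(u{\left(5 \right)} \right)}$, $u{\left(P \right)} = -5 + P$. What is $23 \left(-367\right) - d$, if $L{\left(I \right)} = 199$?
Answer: $-8640$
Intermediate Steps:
$d = 199$
$23 \left(-367\right) - d = 23 \left(-367\right) - 199 = -8441 - 199 = -8640$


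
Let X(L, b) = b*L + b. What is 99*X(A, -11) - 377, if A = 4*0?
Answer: -1466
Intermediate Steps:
A = 0
X(L, b) = b + L*b (X(L, b) = L*b + b = b + L*b)
99*X(A, -11) - 377 = 99*(-11*(1 + 0)) - 377 = 99*(-11*1) - 377 = 99*(-11) - 377 = -1089 - 377 = -1466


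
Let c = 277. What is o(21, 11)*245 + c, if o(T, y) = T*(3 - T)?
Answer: -92333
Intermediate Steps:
o(21, 11)*245 + c = (21*(3 - 1*21))*245 + 277 = (21*(3 - 21))*245 + 277 = (21*(-18))*245 + 277 = -378*245 + 277 = -92610 + 277 = -92333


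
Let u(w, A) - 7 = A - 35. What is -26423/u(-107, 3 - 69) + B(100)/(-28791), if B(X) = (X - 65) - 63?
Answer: 108678175/386622 ≈ 281.10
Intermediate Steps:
B(X) = -128 + X (B(X) = (-65 + X) - 63 = -128 + X)
u(w, A) = -28 + A (u(w, A) = 7 + (A - 35) = 7 + (-35 + A) = -28 + A)
-26423/u(-107, 3 - 69) + B(100)/(-28791) = -26423/(-28 + (3 - 69)) + (-128 + 100)/(-28791) = -26423/(-28 - 66) - 28*(-1/28791) = -26423/(-94) + 4/4113 = -26423*(-1/94) + 4/4113 = 26423/94 + 4/4113 = 108678175/386622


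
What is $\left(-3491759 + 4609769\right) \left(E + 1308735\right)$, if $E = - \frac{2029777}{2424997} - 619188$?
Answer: $\frac{1869477488492441820}{2424997} \approx 7.7092 \cdot 10^{11}$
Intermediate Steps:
$E = - \frac{1501531072213}{2424997}$ ($E = \left(-2029777\right) \frac{1}{2424997} - 619188 = - \frac{2029777}{2424997} - 619188 = - \frac{1501531072213}{2424997} \approx -6.1919 \cdot 10^{5}$)
$\left(-3491759 + 4609769\right) \left(E + 1308735\right) = \left(-3491759 + 4609769\right) \left(- \frac{1501531072213}{2424997} + 1308735\right) = 1118010 \cdot \frac{1672147376582}{2424997} = \frac{1869477488492441820}{2424997}$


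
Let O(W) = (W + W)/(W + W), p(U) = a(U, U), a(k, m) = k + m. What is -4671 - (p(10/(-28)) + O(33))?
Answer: -32699/7 ≈ -4671.3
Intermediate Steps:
p(U) = 2*U (p(U) = U + U = 2*U)
O(W) = 1 (O(W) = (2*W)/((2*W)) = (2*W)*(1/(2*W)) = 1)
-4671 - (p(10/(-28)) + O(33)) = -4671 - (2*(10/(-28)) + 1) = -4671 - (2*(10*(-1/28)) + 1) = -4671 - (2*(-5/14) + 1) = -4671 - (-5/7 + 1) = -4671 - 1*2/7 = -4671 - 2/7 = -32699/7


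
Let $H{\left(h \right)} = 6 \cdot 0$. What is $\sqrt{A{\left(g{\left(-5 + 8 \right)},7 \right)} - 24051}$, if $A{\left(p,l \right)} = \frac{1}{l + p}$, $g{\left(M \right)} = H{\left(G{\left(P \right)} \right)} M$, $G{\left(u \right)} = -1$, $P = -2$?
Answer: $\frac{2 i \sqrt{294623}}{7} \approx 155.08 i$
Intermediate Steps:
$H{\left(h \right)} = 0$
$g{\left(M \right)} = 0$ ($g{\left(M \right)} = 0 M = 0$)
$\sqrt{A{\left(g{\left(-5 + 8 \right)},7 \right)} - 24051} = \sqrt{\frac{1}{7 + 0} - 24051} = \sqrt{\frac{1}{7} - 24051} = \sqrt{- \frac{168356}{7}} = \frac{2 i \sqrt{294623}}{7}$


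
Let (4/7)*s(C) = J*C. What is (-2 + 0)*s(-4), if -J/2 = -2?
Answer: 56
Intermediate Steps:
J = 4 (J = -2*(-2) = 4)
s(C) = 7*C (s(C) = 7*(4*C)/4 = 7*C)
(-2 + 0)*s(-4) = (-2 + 0)*(7*(-4)) = -2*(-28) = 56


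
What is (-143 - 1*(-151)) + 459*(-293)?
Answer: -134479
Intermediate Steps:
(-143 - 1*(-151)) + 459*(-293) = (-143 + 151) - 134487 = 8 - 134487 = -134479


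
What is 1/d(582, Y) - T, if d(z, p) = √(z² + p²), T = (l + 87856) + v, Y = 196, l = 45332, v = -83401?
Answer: -49787 + √94285/188570 ≈ -49787.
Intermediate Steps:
T = 49787 (T = (45332 + 87856) - 83401 = 133188 - 83401 = 49787)
d(z, p) = √(p² + z²)
1/d(582, Y) - T = 1/(√(196² + 582²)) - 1*49787 = 1/(√(38416 + 338724)) - 49787 = 1/(√377140) - 49787 = 1/(2*√94285) - 49787 = √94285/188570 - 49787 = -49787 + √94285/188570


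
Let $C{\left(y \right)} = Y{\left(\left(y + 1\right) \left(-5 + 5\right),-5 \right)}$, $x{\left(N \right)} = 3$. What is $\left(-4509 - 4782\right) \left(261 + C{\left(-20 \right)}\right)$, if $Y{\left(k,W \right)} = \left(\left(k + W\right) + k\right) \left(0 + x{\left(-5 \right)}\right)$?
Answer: $-2285586$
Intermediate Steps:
$Y{\left(k,W \right)} = 3 W + 6 k$ ($Y{\left(k,W \right)} = \left(\left(k + W\right) + k\right) \left(0 + 3\right) = \left(\left(W + k\right) + k\right) 3 = \left(W + 2 k\right) 3 = 3 W + 6 k$)
$C{\left(y \right)} = -15$ ($C{\left(y \right)} = 3 \left(-5\right) + 6 \left(y + 1\right) \left(-5 + 5\right) = -15 + 6 \left(1 + y\right) 0 = -15 + 6 \cdot 0 = -15 + 0 = -15$)
$\left(-4509 - 4782\right) \left(261 + C{\left(-20 \right)}\right) = \left(-4509 - 4782\right) \left(261 - 15\right) = \left(-9291\right) 246 = -2285586$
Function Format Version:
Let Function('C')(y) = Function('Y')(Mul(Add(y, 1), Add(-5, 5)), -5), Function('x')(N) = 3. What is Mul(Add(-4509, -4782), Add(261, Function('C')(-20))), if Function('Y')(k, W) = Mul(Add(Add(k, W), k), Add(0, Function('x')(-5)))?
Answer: -2285586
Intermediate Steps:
Function('Y')(k, W) = Add(Mul(3, W), Mul(6, k)) (Function('Y')(k, W) = Mul(Add(Add(k, W), k), Add(0, 3)) = Mul(Add(Add(W, k), k), 3) = Mul(Add(W, Mul(2, k)), 3) = Add(Mul(3, W), Mul(6, k)))
Function('C')(y) = -15 (Function('C')(y) = Add(Mul(3, -5), Mul(6, Mul(Add(y, 1), Add(-5, 5)))) = Add(-15, Mul(6, Mul(Add(1, y), 0))) = Add(-15, Mul(6, 0)) = Add(-15, 0) = -15)
Mul(Add(-4509, -4782), Add(261, Function('C')(-20))) = Mul(Add(-4509, -4782), Add(261, -15)) = Mul(-9291, 246) = -2285586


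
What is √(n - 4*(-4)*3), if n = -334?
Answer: I*√286 ≈ 16.912*I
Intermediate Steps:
√(n - 4*(-4)*3) = √(-334 - 4*(-4)*3) = √(-334 + 16*3) = √(-334 + 48) = √(-286) = I*√286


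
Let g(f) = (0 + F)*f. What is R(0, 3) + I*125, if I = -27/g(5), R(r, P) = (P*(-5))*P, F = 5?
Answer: -180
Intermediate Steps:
g(f) = 5*f (g(f) = (0 + 5)*f = 5*f)
R(r, P) = -5*P² (R(r, P) = (-5*P)*P = -5*P²)
I = -27/25 (I = -27/(5*5) = -27/25 ≈ -1.0800)
R(0, 3) + I*125 = -5*3² - 27/25*125 = -5*9 - 135 = -45 - 135 = -180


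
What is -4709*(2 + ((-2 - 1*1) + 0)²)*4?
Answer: -207196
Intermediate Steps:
-4709*(2 + ((-2 - 1*1) + 0)²)*4 = -4709*(2 + ((-2 - 1) + 0)²)*4 = -4709*(2 + (-3 + 0)²)*4 = -4709*(2 + (-3)²)*4 = -4709*(2 + 9)*4 = -51799*4 = -4709*44 = -207196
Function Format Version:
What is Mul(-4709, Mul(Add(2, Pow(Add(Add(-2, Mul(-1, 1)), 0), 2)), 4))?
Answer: -207196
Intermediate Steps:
Mul(-4709, Mul(Add(2, Pow(Add(Add(-2, Mul(-1, 1)), 0), 2)), 4)) = Mul(-4709, Mul(Add(2, Pow(Add(Add(-2, -1), 0), 2)), 4)) = Mul(-4709, Mul(Add(2, Pow(Add(-3, 0), 2)), 4)) = Mul(-4709, Mul(Add(2, Pow(-3, 2)), 4)) = Mul(-4709, Mul(Add(2, 9), 4)) = Mul(-4709, Mul(11, 4)) = Mul(-4709, 44) = -207196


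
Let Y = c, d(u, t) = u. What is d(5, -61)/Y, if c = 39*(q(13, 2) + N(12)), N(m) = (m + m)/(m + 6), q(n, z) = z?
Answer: 1/26 ≈ 0.038462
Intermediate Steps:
N(m) = 2*m/(6 + m) (N(m) = (2*m)/(6 + m) = 2*m/(6 + m))
c = 130 (c = 39*(2 + 2*12/(6 + 12)) = 39*(2 + 2*12/18) = 39*(2 + 2*12*(1/18)) = 39*(2 + 4/3) = 39*(10/3) = 130)
Y = 130
d(5, -61)/Y = 5/130 = 5*(1/130) = 1/26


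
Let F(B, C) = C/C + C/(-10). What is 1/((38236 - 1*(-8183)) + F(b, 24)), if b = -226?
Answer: 5/232088 ≈ 2.1544e-5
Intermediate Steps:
F(B, C) = 1 - C/10 (F(B, C) = 1 + C*(-⅒) = 1 - C/10)
1/((38236 - 1*(-8183)) + F(b, 24)) = 1/((38236 - 1*(-8183)) + (1 - ⅒*24)) = 1/((38236 + 8183) + (1 - 12/5)) = 1/(46419 - 7/5) = 1/(232088/5) = 5/232088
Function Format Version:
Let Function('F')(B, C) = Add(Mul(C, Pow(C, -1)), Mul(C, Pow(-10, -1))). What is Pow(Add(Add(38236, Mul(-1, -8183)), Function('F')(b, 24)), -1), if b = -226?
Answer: Rational(5, 232088) ≈ 2.1544e-5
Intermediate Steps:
Function('F')(B, C) = Add(1, Mul(Rational(-1, 10), C)) (Function('F')(B, C) = Add(1, Mul(C, Rational(-1, 10))) = Add(1, Mul(Rational(-1, 10), C)))
Pow(Add(Add(38236, Mul(-1, -8183)), Function('F')(b, 24)), -1) = Pow(Add(Add(38236, Mul(-1, -8183)), Add(1, Mul(Rational(-1, 10), 24))), -1) = Pow(Add(Add(38236, 8183), Add(1, Rational(-12, 5))), -1) = Pow(Add(46419, Rational(-7, 5)), -1) = Pow(Rational(232088, 5), -1) = Rational(5, 232088)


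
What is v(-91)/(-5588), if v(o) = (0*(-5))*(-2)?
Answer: 0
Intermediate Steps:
v(o) = 0 (v(o) = 0*(-2) = 0)
v(-91)/(-5588) = 0/(-5588) = 0*(-1/5588) = 0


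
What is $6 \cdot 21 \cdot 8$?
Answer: $1008$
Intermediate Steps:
$6 \cdot 21 \cdot 8 = 126 \cdot 8 = 1008$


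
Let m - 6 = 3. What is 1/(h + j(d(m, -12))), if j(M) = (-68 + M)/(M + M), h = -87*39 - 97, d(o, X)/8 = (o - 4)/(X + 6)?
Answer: -5/17422 ≈ -0.00028699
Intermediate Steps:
m = 9 (m = 6 + 3 = 9)
d(o, X) = 8*(-4 + o)/(6 + X) (d(o, X) = 8*((o - 4)/(X + 6)) = 8*((-4 + o)/(6 + X)) = 8*(-4 + o)/(6 + X))
h = -3490 (h = -3393 - 97 = -3490)
j(M) = (-68 + M)/(2*M) (j(M) = (-68 + M)/((2*M)) = (-68 + M)*(1/(2*M)) = (-68 + M)/(2*M))
1/(h + j(d(m, -12))) = 1/(-3490 + (-68 + 8*(-4 + 9)/(6 - 12))/(2*((8*(-4 + 9)/(6 - 12))))) = 1/(-3490 + (-68 + 8*5/(-6))/(2*((8*5/(-6))))) = 1/(-3490 + (-68 + 8*(-⅙)*5)/(2*((8*(-⅙)*5)))) = 1/(-3490 + (-68 - 20/3)/(2*(-20/3))) = 1/(-3490 + (½)*(-3/20)*(-224/3)) = 1/(-3490 + 28/5) = 1/(-17422/5) = -5/17422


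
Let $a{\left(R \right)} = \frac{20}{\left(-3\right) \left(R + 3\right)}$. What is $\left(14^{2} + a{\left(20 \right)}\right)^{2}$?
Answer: $\frac{182358016}{4761} \approx 38302.0$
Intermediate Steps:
$a{\left(R \right)} = \frac{20}{-9 - 3 R}$ ($a{\left(R \right)} = \frac{20}{\left(-3\right) \left(3 + R\right)} = \frac{20}{-9 - 3 R}$)
$\left(14^{2} + a{\left(20 \right)}\right)^{2} = \left(14^{2} - \frac{20}{9 + 3 \cdot 20}\right)^{2} = \left(196 - \frac{20}{9 + 60}\right)^{2} = \left(196 - \frac{20}{69}\right)^{2} = \left(\frac{13504}{69}\right)^{2} = \frac{182358016}{4761}$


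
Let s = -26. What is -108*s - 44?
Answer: 2764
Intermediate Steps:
-108*s - 44 = -108*(-26) - 44 = 2808 - 44 = 2764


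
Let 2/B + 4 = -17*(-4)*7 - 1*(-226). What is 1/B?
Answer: 349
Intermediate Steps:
B = 1/349 (B = 2/(-4 + (-17*(-4)*7 - 1*(-226))) = 2/(-4 + (68*7 + 226)) = 2/(-4 + (476 + 226)) = 2/(-4 + 702) = 2/698 = 2*(1/698) = 1/349 ≈ 0.0028653)
1/B = 1/(1/349) = 349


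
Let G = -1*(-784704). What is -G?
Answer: -784704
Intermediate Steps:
G = 784704
-G = -1*784704 = -784704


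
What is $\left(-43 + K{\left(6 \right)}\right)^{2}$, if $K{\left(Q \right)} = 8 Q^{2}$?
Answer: $60025$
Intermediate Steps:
$\left(-43 + K{\left(6 \right)}\right)^{2} = \left(-43 + 8 \cdot 6^{2}\right)^{2} = \left(-43 + 8 \cdot 36\right)^{2} = \left(-43 + 288\right)^{2} = 245^{2} = 60025$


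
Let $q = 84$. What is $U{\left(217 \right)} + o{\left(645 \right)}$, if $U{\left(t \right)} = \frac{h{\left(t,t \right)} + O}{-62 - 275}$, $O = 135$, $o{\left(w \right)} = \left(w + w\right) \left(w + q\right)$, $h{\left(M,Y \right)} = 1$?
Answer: $\frac{316918034}{337} \approx 9.4041 \cdot 10^{5}$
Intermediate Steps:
$o{\left(w \right)} = 2 w \left(84 + w\right)$ ($o{\left(w \right)} = \left(w + w\right) \left(w + 84\right) = 2 w \left(84 + w\right)$)
$U{\left(t \right)} = - \frac{136}{337}$ ($U{\left(t \right)} = \frac{1 + 135}{-62 - 275} = \frac{136}{-337} = 136 \left(- \frac{1}{337}\right) = - \frac{136}{337}$)
$U{\left(217 \right)} + o{\left(645 \right)} = - \frac{136}{337} + 2 \cdot 645 \left(84 + 645\right) = - \frac{136}{337} + 2 \cdot 645 \cdot 729 = - \frac{136}{337} + 940410 = \frac{316918034}{337}$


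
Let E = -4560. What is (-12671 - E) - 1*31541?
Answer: -39652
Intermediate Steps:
(-12671 - E) - 1*31541 = (-12671 - 1*(-4560)) - 1*31541 = (-12671 + 4560) - 31541 = -8111 - 31541 = -39652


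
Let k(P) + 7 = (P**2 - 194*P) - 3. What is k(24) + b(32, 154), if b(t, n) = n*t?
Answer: 838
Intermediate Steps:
k(P) = -10 + P**2 - 194*P (k(P) = -7 + ((P**2 - 194*P) - 3) = -7 + (-3 + P**2 - 194*P) = -10 + P**2 - 194*P)
k(24) + b(32, 154) = (-10 + 24**2 - 194*24) + 154*32 = (-10 + 576 - 4656) + 4928 = -4090 + 4928 = 838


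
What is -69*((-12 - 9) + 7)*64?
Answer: 61824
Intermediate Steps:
-69*((-12 - 9) + 7)*64 = -69*(-21 + 7)*64 = -69*(-14)*64 = 966*64 = 61824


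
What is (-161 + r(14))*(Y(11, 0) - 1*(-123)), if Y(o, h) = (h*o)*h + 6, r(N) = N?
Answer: -18963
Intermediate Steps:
Y(o, h) = 6 + o*h² (Y(o, h) = o*h² + 6 = 6 + o*h²)
(-161 + r(14))*(Y(11, 0) - 1*(-123)) = (-161 + 14)*((6 + 11*0²) - 1*(-123)) = -147*((6 + 11*0) + 123) = -147*((6 + 0) + 123) = -147*(6 + 123) = -147*129 = -18963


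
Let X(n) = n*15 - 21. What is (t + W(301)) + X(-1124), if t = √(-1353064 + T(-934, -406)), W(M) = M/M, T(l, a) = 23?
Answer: -16880 + I*√1353041 ≈ -16880.0 + 1163.2*I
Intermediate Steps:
W(M) = 1
X(n) = -21 + 15*n (X(n) = 15*n - 21 = -21 + 15*n)
t = I*√1353041 (t = √(-1353064 + 23) = √(-1353041) = I*√1353041 ≈ 1163.2*I)
(t + W(301)) + X(-1124) = (I*√1353041 + 1) + (-21 + 15*(-1124)) = (1 + I*√1353041) + (-21 - 16860) = (1 + I*√1353041) - 16881 = -16880 + I*√1353041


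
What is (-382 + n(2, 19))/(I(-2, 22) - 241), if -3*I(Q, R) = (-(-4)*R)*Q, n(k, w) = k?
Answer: 1140/547 ≈ 2.0841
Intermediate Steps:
I(Q, R) = -4*Q*R/3 (I(Q, R) = -(-(-4)*R)*Q/3 = -4*R*Q/3 = -4*Q*R/3)
(-382 + n(2, 19))/(I(-2, 22) - 241) = (-382 + 2)/(-4/3*(-2)*22 - 241) = -380/(176/3 - 241) = -380/(-547/3) = -380*(-3/547) = 1140/547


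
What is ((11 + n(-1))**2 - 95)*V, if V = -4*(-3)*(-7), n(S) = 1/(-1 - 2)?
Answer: -4732/3 ≈ -1577.3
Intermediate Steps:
n(S) = -1/3 (n(S) = 1/(-3) = -1/3)
V = -84 (V = -(-12)*(-7) = -1*84 = -84)
((11 + n(-1))**2 - 95)*V = ((11 - 1/3)**2 - 95)*(-84) = ((32/3)**2 - 95)*(-84) = (1024/9 - 95)*(-84) = (169/9)*(-84) = -4732/3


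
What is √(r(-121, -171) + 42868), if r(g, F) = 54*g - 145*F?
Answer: √61129 ≈ 247.24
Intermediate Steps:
r(g, F) = -145*F + 54*g
√(r(-121, -171) + 42868) = √((-145*(-171) + 54*(-121)) + 42868) = √((24795 - 6534) + 42868) = √(18261 + 42868) = √61129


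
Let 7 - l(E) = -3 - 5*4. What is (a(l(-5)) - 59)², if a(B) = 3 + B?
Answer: 676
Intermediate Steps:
l(E) = 30 (l(E) = 7 - (-3 - 5*4) = 7 - (-3 - 20) = 7 - 1*(-23) = 7 + 23 = 30)
(a(l(-5)) - 59)² = ((3 + 30) - 59)² = (33 - 59)² = (-26)² = 676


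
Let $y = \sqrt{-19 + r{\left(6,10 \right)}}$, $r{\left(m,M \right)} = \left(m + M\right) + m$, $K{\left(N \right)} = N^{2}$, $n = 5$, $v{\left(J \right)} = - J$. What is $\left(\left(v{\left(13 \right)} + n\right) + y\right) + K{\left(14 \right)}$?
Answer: $188 + \sqrt{3} \approx 189.73$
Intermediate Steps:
$r{\left(m,M \right)} = M + 2 m$ ($r{\left(m,M \right)} = \left(M + m\right) + m = M + 2 m$)
$y = \sqrt{3}$ ($y = \sqrt{-19 + \left(10 + 2 \cdot 6\right)} = \sqrt{-19 + \left(10 + 12\right)} = \sqrt{-19 + 22} = \sqrt{3} \approx 1.732$)
$\left(\left(v{\left(13 \right)} + n\right) + y\right) + K{\left(14 \right)} = \left(\left(\left(-1\right) 13 + 5\right) + \sqrt{3}\right) + 14^{2} = \left(\left(-13 + 5\right) + \sqrt{3}\right) + 196 = \left(-8 + \sqrt{3}\right) + 196 = 188 + \sqrt{3}$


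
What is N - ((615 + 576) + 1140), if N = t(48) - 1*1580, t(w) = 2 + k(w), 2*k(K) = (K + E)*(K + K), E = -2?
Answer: -1701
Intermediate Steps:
k(K) = K*(-2 + K) (k(K) = ((K - 2)*(K + K))/2 = ((-2 + K)*(2*K))/2 = (2*K*(-2 + K))/2 = K*(-2 + K))
t(w) = 2 + w*(-2 + w)
N = 630 (N = (2 + 48*(-2 + 48)) - 1*1580 = (2 + 48*46) - 1580 = (2 + 2208) - 1580 = 2210 - 1580 = 630)
N - ((615 + 576) + 1140) = 630 - ((615 + 576) + 1140) = 630 - (1191 + 1140) = 630 - 1*2331 = 630 - 2331 = -1701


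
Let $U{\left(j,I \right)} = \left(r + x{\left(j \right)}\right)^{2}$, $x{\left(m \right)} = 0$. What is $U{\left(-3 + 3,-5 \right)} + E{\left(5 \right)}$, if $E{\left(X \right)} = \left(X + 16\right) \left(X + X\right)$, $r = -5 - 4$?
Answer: $291$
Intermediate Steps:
$r = -9$ ($r = -5 - 4 = -9$)
$E{\left(X \right)} = 2 X \left(16 + X\right)$ ($E{\left(X \right)} = \left(16 + X\right) 2 X = 2 X \left(16 + X\right)$)
$U{\left(j,I \right)} = 81$ ($U{\left(j,I \right)} = \left(-9 + 0\right)^{2} = \left(-9\right)^{2} = 81$)
$U{\left(-3 + 3,-5 \right)} + E{\left(5 \right)} = 81 + 2 \cdot 5 \left(16 + 5\right) = 81 + 2 \cdot 5 \cdot 21 = 81 + 210 = 291$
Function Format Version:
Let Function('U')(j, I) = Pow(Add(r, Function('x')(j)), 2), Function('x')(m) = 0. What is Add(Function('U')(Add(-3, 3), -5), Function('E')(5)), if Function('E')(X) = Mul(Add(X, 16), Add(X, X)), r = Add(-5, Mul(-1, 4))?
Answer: 291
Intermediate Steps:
r = -9 (r = Add(-5, -4) = -9)
Function('E')(X) = Mul(2, X, Add(16, X)) (Function('E')(X) = Mul(Add(16, X), Mul(2, X)) = Mul(2, X, Add(16, X)))
Function('U')(j, I) = 81 (Function('U')(j, I) = Pow(Add(-9, 0), 2) = Pow(-9, 2) = 81)
Add(Function('U')(Add(-3, 3), -5), Function('E')(5)) = Add(81, Mul(2, 5, Add(16, 5))) = Add(81, Mul(2, 5, 21)) = Add(81, 210) = 291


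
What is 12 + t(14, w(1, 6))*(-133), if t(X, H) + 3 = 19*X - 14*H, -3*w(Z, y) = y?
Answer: -38691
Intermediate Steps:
w(Z, y) = -y/3
t(X, H) = -3 - 14*H + 19*X (t(X, H) = -3 + (19*X - 14*H) = -3 + (-14*H + 19*X) = -3 - 14*H + 19*X)
12 + t(14, w(1, 6))*(-133) = 12 + (-3 - (-14)*6/3 + 19*14)*(-133) = 12 + (-3 - 14*(-2) + 266)*(-133) = 12 + (-3 + 28 + 266)*(-133) = 12 + 291*(-133) = 12 - 38703 = -38691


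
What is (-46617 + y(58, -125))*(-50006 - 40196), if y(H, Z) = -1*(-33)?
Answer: 4201969968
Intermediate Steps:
y(H, Z) = 33
(-46617 + y(58, -125))*(-50006 - 40196) = (-46617 + 33)*(-50006 - 40196) = -46584*(-90202) = 4201969968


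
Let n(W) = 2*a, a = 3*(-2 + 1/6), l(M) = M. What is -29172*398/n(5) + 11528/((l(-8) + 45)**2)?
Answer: 1444985552/1369 ≈ 1.0555e+6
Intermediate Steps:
a = -11/2 (a = 3*(-2 + 1/6) = 3*(-11/6) = -11/2 ≈ -5.5000)
n(W) = -11 (n(W) = 2*(-11/2) = -11)
-29172*398/n(5) + 11528/((l(-8) + 45)**2) = -29172/((-11/398)) + 11528/((-8 + 45)**2) = -29172/((-11*1/398)) + 11528/(37**2) = -29172/(-11/398) + 11528/1369 = -29172*(-398/11) + 11528*(1/1369) = 1055496 + 11528/1369 = 1444985552/1369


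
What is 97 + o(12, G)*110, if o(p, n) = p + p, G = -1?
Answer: 2737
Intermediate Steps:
o(p, n) = 2*p
97 + o(12, G)*110 = 97 + (2*12)*110 = 97 + 24*110 = 97 + 2640 = 2737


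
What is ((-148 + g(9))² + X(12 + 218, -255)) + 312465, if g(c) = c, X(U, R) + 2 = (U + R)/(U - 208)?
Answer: 7299223/22 ≈ 3.3178e+5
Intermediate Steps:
X(U, R) = -2 + (R + U)/(-208 + U) (X(U, R) = -2 + (U + R)/(U - 208) = -2 + (R + U)/(-208 + U))
((-148 + g(9))² + X(12 + 218, -255)) + 312465 = ((-148 + 9)² + (416 - 255 - (12 + 218))/(-208 + (12 + 218))) + 312465 = ((-139)² + (416 - 255 - 1*230)/(-208 + 230)) + 312465 = (19321 + (416 - 255 - 230)/22) + 312465 = (19321 + (1/22)*(-69)) + 312465 = (19321 - 69/22) + 312465 = 424993/22 + 312465 = 7299223/22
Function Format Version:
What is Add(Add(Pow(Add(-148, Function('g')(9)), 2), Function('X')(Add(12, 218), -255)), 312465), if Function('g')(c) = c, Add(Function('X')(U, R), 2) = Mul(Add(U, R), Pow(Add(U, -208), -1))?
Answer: Rational(7299223, 22) ≈ 3.3178e+5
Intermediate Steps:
Function('X')(U, R) = Add(-2, Mul(Pow(Add(-208, U), -1), Add(R, U))) (Function('X')(U, R) = Add(-2, Mul(Add(U, R), Pow(Add(U, -208), -1))) = Add(-2, Mul(Add(R, U), Pow(Add(-208, U), -1))) = Add(-2, Mul(Pow(Add(-208, U), -1), Add(R, U))))
Add(Add(Pow(Add(-148, Function('g')(9)), 2), Function('X')(Add(12, 218), -255)), 312465) = Add(Add(Pow(Add(-148, 9), 2), Mul(Pow(Add(-208, Add(12, 218)), -1), Add(416, -255, Mul(-1, Add(12, 218))))), 312465) = Add(Add(Pow(-139, 2), Mul(Pow(Add(-208, 230), -1), Add(416, -255, Mul(-1, 230)))), 312465) = Add(Add(19321, Mul(Pow(22, -1), Add(416, -255, -230))), 312465) = Add(Add(19321, Mul(Rational(1, 22), -69)), 312465) = Add(Add(19321, Rational(-69, 22)), 312465) = Add(Rational(424993, 22), 312465) = Rational(7299223, 22)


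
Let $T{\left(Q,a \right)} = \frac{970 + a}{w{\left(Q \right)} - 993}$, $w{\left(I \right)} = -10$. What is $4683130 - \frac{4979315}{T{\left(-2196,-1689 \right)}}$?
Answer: $- \frac{1627082475}{719} \approx -2.263 \cdot 10^{6}$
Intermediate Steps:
$T{\left(Q,a \right)} = - \frac{970}{1003} - \frac{a}{1003}$ ($T{\left(Q,a \right)} = \frac{970 + a}{-10 - 993} = \frac{970 + a}{-1003} = \left(970 + a\right) \left(- \frac{1}{1003}\right) = - \frac{970}{1003} - \frac{a}{1003}$)
$4683130 - \frac{4979315}{T{\left(-2196,-1689 \right)}} = 4683130 - \frac{4979315}{- \frac{970}{1003} - - \frac{1689}{1003}} = 4683130 - \frac{4979315}{- \frac{970}{1003} + \frac{1689}{1003}} = 4683130 - \frac{4979315}{\frac{719}{1003}} = 4683130 - \frac{4994252945}{719} = - \frac{1627082475}{719}$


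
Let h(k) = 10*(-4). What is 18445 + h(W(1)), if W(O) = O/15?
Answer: 18405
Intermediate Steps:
W(O) = O/15 (W(O) = O*(1/15) = O/15)
h(k) = -40
18445 + h(W(1)) = 18445 - 40 = 18405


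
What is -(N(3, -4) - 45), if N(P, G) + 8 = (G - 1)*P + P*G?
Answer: 80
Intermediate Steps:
N(P, G) = -8 + G*P + P*(-1 + G) (N(P, G) = -8 + ((G - 1)*P + P*G) = -8 + ((-1 + G)*P + G*P) = -8 + (P*(-1 + G) + G*P) = -8 + (G*P + P*(-1 + G)) = -8 + G*P + P*(-1 + G))
-(N(3, -4) - 45) = -((-8 - 1*3 + 2*(-4)*3) - 45) = -((-8 - 3 - 24) - 45) = -(-35 - 45) = -1*(-80) = 80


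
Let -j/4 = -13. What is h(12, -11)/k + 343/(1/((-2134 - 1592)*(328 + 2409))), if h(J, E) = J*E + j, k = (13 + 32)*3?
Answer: -94444252198/27 ≈ -3.4979e+9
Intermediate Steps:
j = 52 (j = -4*(-13) = 52)
k = 135 (k = 45*3 = 135)
h(J, E) = 52 + E*J (h(J, E) = J*E + 52 = E*J + 52 = 52 + E*J)
h(12, -11)/k + 343/(1/((-2134 - 1592)*(328 + 2409))) = (52 - 11*12)/135 + 343/(1/((-2134 - 1592)*(328 + 2409))) = (52 - 132)*(1/135) + 343/(1/(-3726*2737)) = -80*1/135 + 343/(1/(-10198062)) = -16/27 + 343/(-1/10198062) = -16/27 + 343*(-10198062) = -16/27 - 3497935266 = -94444252198/27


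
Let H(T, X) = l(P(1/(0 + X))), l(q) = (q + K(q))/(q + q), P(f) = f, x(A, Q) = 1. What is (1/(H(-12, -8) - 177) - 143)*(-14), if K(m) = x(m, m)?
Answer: 722750/361 ≈ 2002.1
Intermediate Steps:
K(m) = 1
l(q) = (1 + q)/(2*q) (l(q) = (q + 1)/(q + q) = (1 + q)/((2*q)) = (1 + q)*(1/(2*q)) = (1 + q)/(2*q))
H(T, X) = X*(1 + 1/X)/2 (H(T, X) = (1 + 1/(0 + X))/(2*(1/(0 + X))) = (1 + 1/X)/(2*(1/X)) = X*(1 + 1/X)/2)
(1/(H(-12, -8) - 177) - 143)*(-14) = (1/((1/2 + (1/2)*(-8)) - 177) - 143)*(-14) = (1/((1/2 - 4) - 177) - 143)*(-14) = (1/(-7/2 - 177) - 143)*(-14) = (1/(-361/2) - 143)*(-14) = (-2/361 - 143)*(-14) = -51625/361*(-14) = 722750/361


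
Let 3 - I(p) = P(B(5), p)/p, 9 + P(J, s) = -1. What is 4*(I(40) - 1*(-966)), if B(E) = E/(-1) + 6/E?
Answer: 3877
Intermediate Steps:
B(E) = -E + 6/E (B(E) = E*(-1) + 6/E = -E + 6/E)
P(J, s) = -10 (P(J, s) = -9 - 1 = -10)
I(p) = 3 + 10/p (I(p) = 3 - (-10)/p = 3 + 10/p)
4*(I(40) - 1*(-966)) = 4*((3 + 10/40) - 1*(-966)) = 4*((3 + 10*(1/40)) + 966) = 4*((3 + 1/4) + 966) = 4*(13/4 + 966) = 4*(3877/4) = 3877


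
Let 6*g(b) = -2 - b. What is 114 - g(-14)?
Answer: 112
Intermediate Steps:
g(b) = -⅓ - b/6 (g(b) = (-2 - b)/6 = -⅓ - b/6)
114 - g(-14) = 114 - (-⅓ - ⅙*(-14)) = 114 - (-⅓ + 7/3) = 114 - 1*2 = 114 - 2 = 112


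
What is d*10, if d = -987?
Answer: -9870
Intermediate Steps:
d*10 = -987*10 = -9870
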